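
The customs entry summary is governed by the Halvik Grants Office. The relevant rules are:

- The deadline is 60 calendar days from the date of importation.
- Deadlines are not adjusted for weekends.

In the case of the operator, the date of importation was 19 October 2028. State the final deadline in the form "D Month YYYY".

Adding 60 calendar days to 19 October 2028 gives 18 December 2028.
No adjustment is made for weekends or holidays, so 18 December 2028 stands.
Final deadline: 18 December 2028.

18 December 2028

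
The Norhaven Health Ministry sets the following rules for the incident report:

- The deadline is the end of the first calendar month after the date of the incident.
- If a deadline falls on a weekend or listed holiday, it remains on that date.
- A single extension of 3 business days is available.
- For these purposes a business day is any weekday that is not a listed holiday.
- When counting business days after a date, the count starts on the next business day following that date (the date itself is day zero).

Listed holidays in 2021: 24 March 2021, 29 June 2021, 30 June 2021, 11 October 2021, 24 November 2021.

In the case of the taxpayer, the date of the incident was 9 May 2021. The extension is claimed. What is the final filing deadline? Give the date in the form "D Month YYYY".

The first month after 9 May 2021 is June 2021, whose last day is 30 June 2021.
30 June 2021 falls on a Wednesday. The rules make no weekend/holiday allowance, so it remains 30 June 2021.
The 3-business-day extension runs from 30 June 2021 to 5 July 2021.
5 July 2021 falls on a Monday. The rules make no weekend/holiday allowance, so it remains 5 July 2021.
The final due date is 5 July 2021.

5 July 2021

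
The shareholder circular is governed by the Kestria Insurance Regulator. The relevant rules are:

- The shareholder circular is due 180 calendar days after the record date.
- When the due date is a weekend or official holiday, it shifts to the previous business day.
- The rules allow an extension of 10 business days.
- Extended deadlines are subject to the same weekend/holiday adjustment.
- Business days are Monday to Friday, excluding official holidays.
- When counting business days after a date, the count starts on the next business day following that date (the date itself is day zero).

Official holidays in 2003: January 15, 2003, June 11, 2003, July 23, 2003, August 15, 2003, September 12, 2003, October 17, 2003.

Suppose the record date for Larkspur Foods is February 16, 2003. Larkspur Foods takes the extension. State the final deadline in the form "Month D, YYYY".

180 calendar days after February 16, 2003 is August 15, 2003.
August 15, 2003 is a listed holiday; the preceding business day is August 14, 2003 (Thursday).
Counting 10 further business days from August 14, 2003 reaches August 29, 2003.
August 29, 2003 falls on a Friday, which is a business day, so no adjustment is needed.
So the filing is due August 29, 2003.

August 29, 2003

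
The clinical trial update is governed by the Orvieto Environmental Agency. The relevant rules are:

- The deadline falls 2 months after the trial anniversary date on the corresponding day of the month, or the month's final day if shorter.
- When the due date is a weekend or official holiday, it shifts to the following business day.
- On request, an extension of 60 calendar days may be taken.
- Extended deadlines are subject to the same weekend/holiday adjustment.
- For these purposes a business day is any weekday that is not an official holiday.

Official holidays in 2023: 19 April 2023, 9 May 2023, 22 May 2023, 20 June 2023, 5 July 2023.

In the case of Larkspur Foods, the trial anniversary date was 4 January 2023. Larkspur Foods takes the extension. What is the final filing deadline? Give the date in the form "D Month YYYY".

5 May 2023

Moving 2 months forward from 4 January 2023 on the corresponding day gives 4 March 2023.
4 March 2023 falls on a Saturday. Rolling to the next business day gives 6 March 2023, a Monday.
Add the 60 calendar-day extension to 6 March 2023: 5 May 2023.
Since 5 May 2023 is a Friday and not a holiday, the date is unchanged.
The final due date is 5 May 2023.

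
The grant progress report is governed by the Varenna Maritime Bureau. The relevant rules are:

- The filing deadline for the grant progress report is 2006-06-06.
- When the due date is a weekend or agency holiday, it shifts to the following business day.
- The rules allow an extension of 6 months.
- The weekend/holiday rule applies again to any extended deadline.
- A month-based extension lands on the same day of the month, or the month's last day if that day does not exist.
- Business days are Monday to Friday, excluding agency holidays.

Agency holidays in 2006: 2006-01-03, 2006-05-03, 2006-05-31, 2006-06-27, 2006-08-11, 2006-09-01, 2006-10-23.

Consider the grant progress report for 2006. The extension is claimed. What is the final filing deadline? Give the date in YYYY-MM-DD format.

The statutory due date is 2006-06-06.
2006-06-06 is a Tuesday and not a listed holiday, so it stands.
The 6 months extension carries 2006-06-06 to 2006-12-06.
Since 2006-12-06 is a Wednesday and not a holiday, the date is unchanged.
The final due date is 2006-12-06.

2006-12-06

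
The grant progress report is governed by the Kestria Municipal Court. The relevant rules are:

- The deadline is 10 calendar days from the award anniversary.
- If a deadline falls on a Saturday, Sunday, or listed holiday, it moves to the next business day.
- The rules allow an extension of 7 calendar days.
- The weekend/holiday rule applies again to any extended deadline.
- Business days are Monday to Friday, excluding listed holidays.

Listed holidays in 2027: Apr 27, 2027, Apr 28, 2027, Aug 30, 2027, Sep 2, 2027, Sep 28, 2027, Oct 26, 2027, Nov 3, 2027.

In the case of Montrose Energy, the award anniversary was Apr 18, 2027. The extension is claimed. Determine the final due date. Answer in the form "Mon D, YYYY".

May 6, 2027

10 calendar days after Apr 18, 2027 is Apr 28, 2027.
Apr 28, 2027 is a listed holiday; the next business day is Apr 29, 2027 (Thursday).
Applying the 7-calendar-day extension: Apr 29, 2027 + 7 days = May 6, 2027.
May 6, 2027 falls on a Thursday, which is a business day, so no adjustment is needed.
Final deadline: May 6, 2027.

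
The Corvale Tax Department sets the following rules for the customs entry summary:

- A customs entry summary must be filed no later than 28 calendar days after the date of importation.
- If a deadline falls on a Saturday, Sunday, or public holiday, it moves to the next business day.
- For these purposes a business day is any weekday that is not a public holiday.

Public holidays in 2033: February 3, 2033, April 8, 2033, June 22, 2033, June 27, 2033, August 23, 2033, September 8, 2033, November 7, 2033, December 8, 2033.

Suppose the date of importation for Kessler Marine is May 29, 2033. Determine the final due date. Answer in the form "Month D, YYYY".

June 28, 2033

From May 29, 2033, 28 calendar days later is June 26, 2033.
Because June 26, 2033 is a Sunday, the deadline becomes June 28, 2033 (Tuesday).
So the filing is due June 28, 2033.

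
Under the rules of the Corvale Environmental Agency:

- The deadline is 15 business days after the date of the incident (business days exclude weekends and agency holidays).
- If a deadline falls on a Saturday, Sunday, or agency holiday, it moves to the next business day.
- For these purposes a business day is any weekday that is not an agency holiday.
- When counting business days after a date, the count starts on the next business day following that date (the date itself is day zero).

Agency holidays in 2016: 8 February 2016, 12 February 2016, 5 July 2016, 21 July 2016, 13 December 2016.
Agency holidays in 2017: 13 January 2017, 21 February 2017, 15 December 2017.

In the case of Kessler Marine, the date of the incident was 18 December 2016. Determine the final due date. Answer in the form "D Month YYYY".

15 business days after 18 December 2016, excluding weekends and holidays, is 6 January 2017.
6 January 2017 falls on a Friday, which is a business day, so no adjustment is needed.
Final deadline: 6 January 2017.

6 January 2017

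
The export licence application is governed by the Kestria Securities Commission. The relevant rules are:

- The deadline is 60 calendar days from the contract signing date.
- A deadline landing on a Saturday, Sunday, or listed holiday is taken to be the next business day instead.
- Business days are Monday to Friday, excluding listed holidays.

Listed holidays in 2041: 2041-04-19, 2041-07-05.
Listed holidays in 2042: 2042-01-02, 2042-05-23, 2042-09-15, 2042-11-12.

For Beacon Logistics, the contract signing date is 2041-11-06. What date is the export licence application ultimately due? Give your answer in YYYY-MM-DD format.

2042-01-06

Adding 60 calendar days to 2041-11-06 gives 2042-01-05.
2042-01-05 is a Sunday; the next business day is 2042-01-06 (Monday).
So the filing is due 2042-01-06.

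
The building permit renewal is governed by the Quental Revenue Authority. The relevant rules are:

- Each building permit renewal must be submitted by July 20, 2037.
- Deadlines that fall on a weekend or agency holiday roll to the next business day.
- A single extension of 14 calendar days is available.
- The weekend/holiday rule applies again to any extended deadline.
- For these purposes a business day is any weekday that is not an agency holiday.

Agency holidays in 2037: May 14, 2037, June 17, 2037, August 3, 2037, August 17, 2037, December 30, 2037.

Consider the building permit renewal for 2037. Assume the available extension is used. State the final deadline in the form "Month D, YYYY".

The stated deadline is July 20, 2037.
July 20, 2037 (Monday) is already a business day.
With the 14-day extension, July 20, 2037 becomes August 3, 2037.
August 3, 2037 is a listed holiday; the next business day is August 4, 2037 (Tuesday).
The final due date is August 4, 2037.

August 4, 2037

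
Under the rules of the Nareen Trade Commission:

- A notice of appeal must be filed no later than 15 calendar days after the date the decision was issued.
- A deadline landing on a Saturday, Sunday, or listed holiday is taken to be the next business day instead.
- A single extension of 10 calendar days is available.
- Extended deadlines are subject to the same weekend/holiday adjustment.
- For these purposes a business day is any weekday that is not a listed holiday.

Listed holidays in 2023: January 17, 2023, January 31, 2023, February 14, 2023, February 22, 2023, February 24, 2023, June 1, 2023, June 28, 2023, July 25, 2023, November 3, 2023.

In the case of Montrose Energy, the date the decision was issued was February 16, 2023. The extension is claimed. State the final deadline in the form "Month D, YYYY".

March 13, 2023

Trigger date February 16, 2023 + 15 calendar days = March 3, 2023.
March 3, 2023 is a Friday and not a listed holiday, so it stands.
Add the 10 calendar-day extension to March 3, 2023: March 13, 2023.
Since March 13, 2023 is a Monday and not a holiday, the date is unchanged.
Deadline: March 13, 2023.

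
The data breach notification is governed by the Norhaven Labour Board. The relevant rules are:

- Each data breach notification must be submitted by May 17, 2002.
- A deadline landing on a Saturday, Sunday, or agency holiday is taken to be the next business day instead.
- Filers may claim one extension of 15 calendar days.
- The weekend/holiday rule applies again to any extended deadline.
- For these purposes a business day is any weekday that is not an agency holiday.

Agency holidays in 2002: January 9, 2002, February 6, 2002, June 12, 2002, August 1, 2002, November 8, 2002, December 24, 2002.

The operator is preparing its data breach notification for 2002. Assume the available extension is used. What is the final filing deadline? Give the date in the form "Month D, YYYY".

Start from the fixed due date, May 17, 2002.
Since May 17, 2002 is a Friday and not a holiday, the date is unchanged.
With the 15-day extension, May 17, 2002 becomes June 1, 2002.
June 1, 2002 falls on a Saturday. Rolling to the next business day gives June 3, 2002, a Monday.
Deadline: June 3, 2002.

June 3, 2002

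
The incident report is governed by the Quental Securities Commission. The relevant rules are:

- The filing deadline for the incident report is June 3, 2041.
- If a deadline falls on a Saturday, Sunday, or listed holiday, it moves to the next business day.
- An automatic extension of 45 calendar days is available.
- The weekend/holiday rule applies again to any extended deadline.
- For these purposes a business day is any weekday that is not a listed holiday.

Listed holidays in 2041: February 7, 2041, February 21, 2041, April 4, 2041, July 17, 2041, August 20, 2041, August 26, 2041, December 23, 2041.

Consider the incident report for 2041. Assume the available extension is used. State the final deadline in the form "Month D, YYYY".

The statutory due date is June 3, 2041.
June 3, 2041 falls on a Monday, which is a business day, so no adjustment is needed.
The 45-calendar-day extension moves the deadline from June 3, 2041 to July 18, 2041.
July 18, 2041 is a Thursday and not a listed holiday, so it stands.
So the filing is due July 18, 2041.

July 18, 2041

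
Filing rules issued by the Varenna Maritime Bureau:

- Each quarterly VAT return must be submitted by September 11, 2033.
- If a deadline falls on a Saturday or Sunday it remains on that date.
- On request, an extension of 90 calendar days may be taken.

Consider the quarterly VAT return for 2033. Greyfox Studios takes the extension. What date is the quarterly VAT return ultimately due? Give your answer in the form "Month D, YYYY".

December 10, 2033

Start from the fixed due date, September 11, 2033.
No adjustment is made for weekends or holidays, so September 11, 2033 stands.
Add the 90 calendar-day extension to September 11, 2033: December 10, 2033.
December 10, 2033 is a Saturday; no weekend or holiday adjustment applies.
The final due date is December 10, 2033.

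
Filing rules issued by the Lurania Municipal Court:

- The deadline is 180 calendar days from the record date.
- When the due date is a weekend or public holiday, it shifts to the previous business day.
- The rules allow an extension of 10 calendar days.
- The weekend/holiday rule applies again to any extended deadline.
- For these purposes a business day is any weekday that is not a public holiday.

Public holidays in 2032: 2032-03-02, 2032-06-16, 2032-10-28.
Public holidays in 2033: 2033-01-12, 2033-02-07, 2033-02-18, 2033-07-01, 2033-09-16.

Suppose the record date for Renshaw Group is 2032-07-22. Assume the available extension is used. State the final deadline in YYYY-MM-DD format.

2033-01-28

180 calendar days after 2032-07-22 is 2033-01-18.
2033-01-18 is a Tuesday and not a listed holiday, so it stands.
Add the 10 calendar-day extension to 2033-01-18: 2033-01-28.
2033-01-28 falls on a Friday, which is a business day, so no adjustment is needed.
Final deadline: 2033-01-28.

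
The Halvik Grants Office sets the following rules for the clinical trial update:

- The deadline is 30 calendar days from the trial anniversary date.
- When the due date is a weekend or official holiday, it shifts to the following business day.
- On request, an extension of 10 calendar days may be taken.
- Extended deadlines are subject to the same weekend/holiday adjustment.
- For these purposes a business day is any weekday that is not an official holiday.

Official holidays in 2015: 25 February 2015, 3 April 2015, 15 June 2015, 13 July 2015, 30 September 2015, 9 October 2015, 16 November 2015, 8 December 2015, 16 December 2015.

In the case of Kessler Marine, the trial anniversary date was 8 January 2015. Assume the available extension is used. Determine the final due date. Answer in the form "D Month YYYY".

19 February 2015

From 8 January 2015, 30 calendar days later is 7 February 2015.
7 February 2015 is a Saturday; the next business day is 9 February 2015 (Monday).
With the 10-day extension, 9 February 2015 becomes 19 February 2015.
19 February 2015 (Thursday) is already a business day.
Deadline: 19 February 2015.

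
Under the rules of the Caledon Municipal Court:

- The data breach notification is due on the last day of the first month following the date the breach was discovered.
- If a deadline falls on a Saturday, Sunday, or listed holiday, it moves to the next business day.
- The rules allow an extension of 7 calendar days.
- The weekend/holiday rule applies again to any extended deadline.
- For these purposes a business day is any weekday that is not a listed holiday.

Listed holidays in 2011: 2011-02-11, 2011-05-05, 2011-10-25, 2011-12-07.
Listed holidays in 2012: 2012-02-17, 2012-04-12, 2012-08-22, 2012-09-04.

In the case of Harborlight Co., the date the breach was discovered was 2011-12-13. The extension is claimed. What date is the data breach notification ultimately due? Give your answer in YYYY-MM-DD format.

The first month after 2011-12-13 is January 2012, whose last day is 2012-01-31.
2012-01-31 falls on a Tuesday, which is a business day, so no adjustment is needed.
The 7-calendar-day extension moves the deadline from 2012-01-31 to 2012-02-07.
2012-02-07 falls on a Tuesday, which is a business day, so no adjustment is needed.
So the filing is due 2012-02-07.

2012-02-07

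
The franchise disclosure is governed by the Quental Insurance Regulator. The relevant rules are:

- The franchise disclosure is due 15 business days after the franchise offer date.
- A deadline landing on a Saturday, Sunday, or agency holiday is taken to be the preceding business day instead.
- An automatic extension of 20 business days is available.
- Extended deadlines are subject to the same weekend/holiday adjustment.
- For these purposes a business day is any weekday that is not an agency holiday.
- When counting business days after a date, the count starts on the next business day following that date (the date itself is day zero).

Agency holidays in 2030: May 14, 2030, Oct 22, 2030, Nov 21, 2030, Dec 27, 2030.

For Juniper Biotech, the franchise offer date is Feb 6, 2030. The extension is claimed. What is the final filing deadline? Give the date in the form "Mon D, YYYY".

Starting the day after Feb 6, 2030 and counting 15 business days lands on Feb 27, 2030.
Feb 27, 2030 is a Wednesday and not a listed holiday, so it stands.
Counting 20 further business days from Feb 27, 2030 reaches Mar 27, 2030.
Mar 27, 2030 (Wednesday) is already a business day.
Final deadline: Mar 27, 2030.

Mar 27, 2030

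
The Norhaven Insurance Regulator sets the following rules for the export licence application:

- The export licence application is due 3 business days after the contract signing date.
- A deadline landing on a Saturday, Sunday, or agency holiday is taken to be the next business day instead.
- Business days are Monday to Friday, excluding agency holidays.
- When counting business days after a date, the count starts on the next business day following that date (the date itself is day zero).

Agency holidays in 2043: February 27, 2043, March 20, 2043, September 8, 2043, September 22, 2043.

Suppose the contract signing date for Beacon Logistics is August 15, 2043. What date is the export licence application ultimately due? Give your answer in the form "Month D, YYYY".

August 19, 2043

Counting 3 business days after August 15, 2043 (skipping weekends and listed holidays) reaches August 19, 2043.
August 19, 2043 (Wednesday) is already a business day.
Final deadline: August 19, 2043.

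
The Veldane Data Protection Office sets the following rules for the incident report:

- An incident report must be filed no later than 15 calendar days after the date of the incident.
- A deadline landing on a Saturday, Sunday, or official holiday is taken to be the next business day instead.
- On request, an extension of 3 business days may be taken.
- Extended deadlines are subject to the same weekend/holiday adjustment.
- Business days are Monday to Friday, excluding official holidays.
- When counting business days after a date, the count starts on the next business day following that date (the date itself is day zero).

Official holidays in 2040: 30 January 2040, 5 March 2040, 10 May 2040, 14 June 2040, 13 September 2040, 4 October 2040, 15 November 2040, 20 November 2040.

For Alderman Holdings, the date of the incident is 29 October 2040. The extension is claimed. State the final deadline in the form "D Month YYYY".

From 29 October 2040, 15 calendar days later is 13 November 2040.
Since 13 November 2040 is a Tuesday and not a holiday, the date is unchanged.
Applying the 3-business-day extension: 3 business days after 13 November 2040 is 19 November 2040.
19 November 2040 (Monday) is already a business day.
Deadline: 19 November 2040.

19 November 2040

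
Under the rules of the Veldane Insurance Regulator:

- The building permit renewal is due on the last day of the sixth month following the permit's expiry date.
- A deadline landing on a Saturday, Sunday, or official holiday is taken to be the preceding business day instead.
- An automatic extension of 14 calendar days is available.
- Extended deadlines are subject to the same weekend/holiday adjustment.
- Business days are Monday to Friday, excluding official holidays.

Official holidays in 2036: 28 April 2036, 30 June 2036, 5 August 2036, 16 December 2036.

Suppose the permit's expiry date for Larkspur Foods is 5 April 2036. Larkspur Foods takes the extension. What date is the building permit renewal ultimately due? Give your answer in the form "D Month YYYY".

14 November 2036

6 months after 5 April 2036 falls in October 2036; the last day of that month is 31 October 2036.
Since 31 October 2036 is a Friday and not a holiday, the date is unchanged.
Applying the 14-calendar-day extension: 31 October 2036 + 14 days = 14 November 2036.
14 November 2036 (Friday) is already a business day.
The final due date is 14 November 2036.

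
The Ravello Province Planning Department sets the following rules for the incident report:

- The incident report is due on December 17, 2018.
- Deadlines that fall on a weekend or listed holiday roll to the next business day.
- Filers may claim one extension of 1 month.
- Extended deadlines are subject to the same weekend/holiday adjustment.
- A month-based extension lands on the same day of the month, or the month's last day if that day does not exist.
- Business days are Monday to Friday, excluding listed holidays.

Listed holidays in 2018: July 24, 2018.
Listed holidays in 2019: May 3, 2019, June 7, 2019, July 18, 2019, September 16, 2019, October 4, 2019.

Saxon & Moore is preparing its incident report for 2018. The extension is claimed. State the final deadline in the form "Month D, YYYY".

January 17, 2019

Start from the fixed due date, December 17, 2018.
December 17, 2018 falls on a Monday, which is a business day, so no adjustment is needed.
Add 1 month to December 17, 2018: January 17, 2019.
January 17, 2019 (Thursday) is already a business day.
The final due date is January 17, 2019.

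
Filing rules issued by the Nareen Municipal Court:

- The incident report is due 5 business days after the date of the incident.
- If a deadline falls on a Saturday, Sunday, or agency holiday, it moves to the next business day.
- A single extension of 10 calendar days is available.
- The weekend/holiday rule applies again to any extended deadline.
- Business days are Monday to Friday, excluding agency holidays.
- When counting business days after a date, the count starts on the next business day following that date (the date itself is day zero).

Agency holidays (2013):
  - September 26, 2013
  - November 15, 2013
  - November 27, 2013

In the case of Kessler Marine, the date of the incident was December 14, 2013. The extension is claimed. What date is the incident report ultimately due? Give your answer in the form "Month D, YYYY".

December 30, 2013

Starting the day after December 14, 2013 and counting 5 business days lands on December 20, 2013.
Since December 20, 2013 is a Friday and not a holiday, the date is unchanged.
Applying the 10-calendar-day extension: December 20, 2013 + 10 days = December 30, 2013.
December 30, 2013 (Monday) is already a business day.
Final deadline: December 30, 2013.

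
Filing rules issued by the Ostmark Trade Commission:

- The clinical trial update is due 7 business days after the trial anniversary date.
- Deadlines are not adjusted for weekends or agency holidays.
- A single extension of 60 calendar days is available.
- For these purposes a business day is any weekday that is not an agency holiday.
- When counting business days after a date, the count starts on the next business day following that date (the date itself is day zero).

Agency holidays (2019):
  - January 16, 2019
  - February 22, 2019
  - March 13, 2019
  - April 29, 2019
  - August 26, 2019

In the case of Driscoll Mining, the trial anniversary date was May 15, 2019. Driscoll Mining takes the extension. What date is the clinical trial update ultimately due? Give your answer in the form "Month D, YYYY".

July 23, 2019

Counting 7 business days after May 15, 2019 (skipping weekends and listed holidays) reaches May 24, 2019.
May 24, 2019 falls on a Friday. The rules make no weekend/holiday allowance, so it remains May 24, 2019.
The 60-calendar-day extension moves the deadline from May 24, 2019 to July 23, 2019.
No adjustment is made for weekends or holidays, so July 23, 2019 stands.
So the filing is due July 23, 2019.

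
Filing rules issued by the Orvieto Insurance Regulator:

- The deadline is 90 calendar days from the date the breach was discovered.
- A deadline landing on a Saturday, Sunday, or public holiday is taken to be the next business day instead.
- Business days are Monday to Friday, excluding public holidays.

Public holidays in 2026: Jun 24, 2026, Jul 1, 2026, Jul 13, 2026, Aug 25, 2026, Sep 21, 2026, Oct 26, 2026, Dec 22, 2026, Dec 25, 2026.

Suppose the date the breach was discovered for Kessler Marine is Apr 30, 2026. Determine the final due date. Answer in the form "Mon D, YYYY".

Jul 29, 2026

From Apr 30, 2026, 90 calendar days later is Jul 29, 2026.
Since Jul 29, 2026 is a Wednesday and not a holiday, the date is unchanged.
Final deadline: Jul 29, 2026.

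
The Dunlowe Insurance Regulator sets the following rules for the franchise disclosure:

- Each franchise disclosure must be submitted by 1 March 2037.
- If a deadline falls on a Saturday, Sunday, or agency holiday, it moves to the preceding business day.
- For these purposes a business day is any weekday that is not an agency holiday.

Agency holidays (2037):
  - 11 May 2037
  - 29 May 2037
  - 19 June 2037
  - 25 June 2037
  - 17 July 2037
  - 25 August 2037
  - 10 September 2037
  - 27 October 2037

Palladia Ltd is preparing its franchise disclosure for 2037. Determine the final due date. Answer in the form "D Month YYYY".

27 February 2037

The stated deadline is 1 March 2037.
1 March 2037 is a Sunday, so it moves to the preceding business day, 27 February 2037 (Friday).
So the filing is due 27 February 2037.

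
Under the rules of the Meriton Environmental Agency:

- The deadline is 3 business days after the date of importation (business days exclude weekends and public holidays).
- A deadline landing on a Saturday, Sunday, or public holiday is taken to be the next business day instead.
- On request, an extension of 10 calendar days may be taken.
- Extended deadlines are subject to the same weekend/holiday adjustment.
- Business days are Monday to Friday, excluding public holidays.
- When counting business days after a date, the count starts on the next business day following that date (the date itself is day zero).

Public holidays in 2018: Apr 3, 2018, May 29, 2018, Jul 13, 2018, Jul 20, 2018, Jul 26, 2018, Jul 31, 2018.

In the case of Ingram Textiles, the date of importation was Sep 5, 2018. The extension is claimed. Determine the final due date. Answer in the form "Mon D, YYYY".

3 business days after Sep 5, 2018, excluding weekends and holidays, is Sep 10, 2018.
Sep 10, 2018 (Monday) is already a business day.
With the 10-day extension, Sep 10, 2018 becomes Sep 20, 2018.
Sep 20, 2018 falls on a Thursday, which is a business day, so no adjustment is needed.
So the filing is due Sep 20, 2018.

Sep 20, 2018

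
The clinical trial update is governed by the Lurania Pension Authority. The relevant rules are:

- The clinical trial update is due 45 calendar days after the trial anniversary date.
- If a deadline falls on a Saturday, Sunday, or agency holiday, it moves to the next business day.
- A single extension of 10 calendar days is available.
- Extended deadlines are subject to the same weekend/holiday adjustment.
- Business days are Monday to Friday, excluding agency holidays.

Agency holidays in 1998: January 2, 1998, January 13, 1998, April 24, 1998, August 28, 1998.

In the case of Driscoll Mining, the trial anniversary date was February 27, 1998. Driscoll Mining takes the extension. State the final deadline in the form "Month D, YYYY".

April 23, 1998

From February 27, 1998, 45 calendar days later is April 13, 1998.
April 13, 1998 falls on a Monday, which is a business day, so no adjustment is needed.
Add the 10 calendar-day extension to April 13, 1998: April 23, 1998.
April 23, 1998 falls on a Thursday, which is a business day, so no adjustment is needed.
So the filing is due April 23, 1998.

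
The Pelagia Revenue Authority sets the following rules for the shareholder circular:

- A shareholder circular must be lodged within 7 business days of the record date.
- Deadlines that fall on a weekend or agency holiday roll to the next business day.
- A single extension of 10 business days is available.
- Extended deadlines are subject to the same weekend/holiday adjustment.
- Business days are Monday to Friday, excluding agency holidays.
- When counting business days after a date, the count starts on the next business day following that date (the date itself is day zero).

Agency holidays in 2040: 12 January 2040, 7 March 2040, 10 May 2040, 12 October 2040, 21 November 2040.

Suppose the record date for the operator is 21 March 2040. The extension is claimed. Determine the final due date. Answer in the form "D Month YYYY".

13 April 2040

Counting 7 business days after 21 March 2040 (skipping weekends and listed holidays) reaches 30 March 2040.
30 March 2040 (Friday) is already a business day.
Counting 10 further business days from 30 March 2040 reaches 13 April 2040.
13 April 2040 is a Friday and not a listed holiday, so it stands.
So the filing is due 13 April 2040.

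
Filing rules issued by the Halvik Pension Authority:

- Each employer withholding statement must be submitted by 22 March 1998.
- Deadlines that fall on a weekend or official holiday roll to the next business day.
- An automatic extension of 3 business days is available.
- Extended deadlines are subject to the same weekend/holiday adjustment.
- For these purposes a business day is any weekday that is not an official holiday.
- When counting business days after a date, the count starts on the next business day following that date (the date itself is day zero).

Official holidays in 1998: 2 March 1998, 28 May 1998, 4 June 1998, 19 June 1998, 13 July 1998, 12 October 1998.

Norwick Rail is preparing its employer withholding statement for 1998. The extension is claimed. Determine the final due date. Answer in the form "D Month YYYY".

The stated deadline is 22 March 1998.
22 March 1998 is a Sunday, so it moves to the next business day, 23 March 1998 (Monday).
The 3-business-day extension runs from 23 March 1998 to 26 March 1998.
Since 26 March 1998 is a Thursday and not a holiday, the date is unchanged.
The final due date is 26 March 1998.

26 March 1998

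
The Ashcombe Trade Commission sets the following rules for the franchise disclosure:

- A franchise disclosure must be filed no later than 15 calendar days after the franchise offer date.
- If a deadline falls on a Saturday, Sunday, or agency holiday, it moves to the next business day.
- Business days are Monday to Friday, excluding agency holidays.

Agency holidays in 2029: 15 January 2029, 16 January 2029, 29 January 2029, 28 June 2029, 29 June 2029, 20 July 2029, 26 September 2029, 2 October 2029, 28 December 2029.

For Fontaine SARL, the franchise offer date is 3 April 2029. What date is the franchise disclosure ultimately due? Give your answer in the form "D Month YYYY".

18 April 2029

15 calendar days after 3 April 2029 is 18 April 2029.
18 April 2029 falls on a Wednesday, which is a business day, so no adjustment is needed.
So the filing is due 18 April 2029.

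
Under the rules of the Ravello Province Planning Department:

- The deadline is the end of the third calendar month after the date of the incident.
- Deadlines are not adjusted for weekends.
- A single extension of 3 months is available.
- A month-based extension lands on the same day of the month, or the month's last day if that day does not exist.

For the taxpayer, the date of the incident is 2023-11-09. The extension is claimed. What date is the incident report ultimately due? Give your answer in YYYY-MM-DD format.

3 months after 2023-11-09 is February 2024; that month ends on 2024-02-29.
2024-02-29 is a Thursday; no weekend or holiday adjustment applies.
The 3 months extension carries 2024-02-29 to 2024-05-29.
2024-05-29 is a Wednesday; no weekend or holiday adjustment applies.
Final deadline: 2024-05-29.

2024-05-29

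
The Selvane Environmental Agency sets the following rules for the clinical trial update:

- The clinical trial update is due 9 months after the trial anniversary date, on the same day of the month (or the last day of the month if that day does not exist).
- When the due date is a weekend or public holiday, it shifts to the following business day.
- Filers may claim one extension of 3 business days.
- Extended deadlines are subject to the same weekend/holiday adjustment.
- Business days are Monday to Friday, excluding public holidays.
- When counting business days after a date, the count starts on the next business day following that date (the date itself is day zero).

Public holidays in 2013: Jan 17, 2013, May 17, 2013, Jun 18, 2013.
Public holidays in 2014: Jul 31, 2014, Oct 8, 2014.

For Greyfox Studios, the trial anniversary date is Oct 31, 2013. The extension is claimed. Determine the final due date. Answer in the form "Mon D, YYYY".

9 months after Oct 31, 2013, on the same day of the month, is Jul 31, 2014.
Because Jul 31, 2014 is a listed holiday, the deadline becomes Aug 1, 2014 (Friday).
The 3-business-day extension runs from Aug 1, 2014 to Aug 6, 2014.
Aug 6, 2014 is a Wednesday and not a listed holiday, so it stands.
The final due date is Aug 6, 2014.

Aug 6, 2014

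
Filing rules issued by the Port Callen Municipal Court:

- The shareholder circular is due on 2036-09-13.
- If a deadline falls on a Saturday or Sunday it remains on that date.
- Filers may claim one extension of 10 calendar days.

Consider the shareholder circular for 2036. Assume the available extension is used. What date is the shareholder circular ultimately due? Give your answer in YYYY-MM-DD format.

Start from the fixed due date, 2036-09-13.
2036-09-13 is a Saturday; no weekend or holiday adjustment applies.
Applying the 10-calendar-day extension: 2036-09-13 + 10 days = 2036-09-23.
No adjustment is made for weekends or holidays, so 2036-09-23 stands.
Deadline: 2036-09-23.

2036-09-23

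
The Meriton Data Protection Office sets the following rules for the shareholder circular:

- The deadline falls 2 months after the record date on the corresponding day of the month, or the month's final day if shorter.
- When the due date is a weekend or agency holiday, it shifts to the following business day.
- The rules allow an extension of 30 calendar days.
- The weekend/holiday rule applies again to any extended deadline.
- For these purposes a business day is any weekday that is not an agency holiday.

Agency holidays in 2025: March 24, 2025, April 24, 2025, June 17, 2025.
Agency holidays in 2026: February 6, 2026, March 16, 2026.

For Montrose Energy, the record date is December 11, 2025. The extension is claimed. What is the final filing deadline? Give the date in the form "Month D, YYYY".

2 months from December 11, 2025 is February 11, 2026.
February 11, 2026 is a Wednesday and not a listed holiday, so it stands.
With the 30-day extension, February 11, 2026 becomes March 13, 2026.
March 13, 2026 falls on a Friday, which is a business day, so no adjustment is needed.
So the filing is due March 13, 2026.

March 13, 2026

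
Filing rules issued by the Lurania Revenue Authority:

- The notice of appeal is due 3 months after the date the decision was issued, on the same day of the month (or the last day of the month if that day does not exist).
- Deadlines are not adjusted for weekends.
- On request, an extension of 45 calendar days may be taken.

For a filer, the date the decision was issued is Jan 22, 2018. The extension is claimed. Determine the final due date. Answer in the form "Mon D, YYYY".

Moving 3 months forward from Jan 22, 2018 on the corresponding day gives Apr 22, 2018.
No adjustment is made for weekends or holidays, so Apr 22, 2018 stands.
With the 45-day extension, Apr 22, 2018 becomes Jun 6, 2018.
No adjustment is made for weekends or holidays, so Jun 6, 2018 stands.
Final deadline: Jun 6, 2018.

Jun 6, 2018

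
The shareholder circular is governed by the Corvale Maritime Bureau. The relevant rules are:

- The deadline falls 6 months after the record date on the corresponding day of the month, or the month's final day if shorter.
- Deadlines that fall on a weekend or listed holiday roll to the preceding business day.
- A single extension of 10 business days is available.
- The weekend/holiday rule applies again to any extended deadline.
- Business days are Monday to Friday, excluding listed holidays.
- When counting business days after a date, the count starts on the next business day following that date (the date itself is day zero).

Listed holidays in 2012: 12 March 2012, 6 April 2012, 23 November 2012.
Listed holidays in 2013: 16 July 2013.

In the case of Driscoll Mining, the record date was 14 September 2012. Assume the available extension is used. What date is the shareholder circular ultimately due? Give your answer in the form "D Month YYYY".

Moving 6 months forward from 14 September 2012 on the corresponding day gives 14 March 2013.
14 March 2013 is a Thursday and not a listed holiday, so it stands.
Applying the 10-business-day extension: 10 business days after 14 March 2013 is 28 March 2013.
28 March 2013 is a Thursday and not a listed holiday, so it stands.
So the filing is due 28 March 2013.

28 March 2013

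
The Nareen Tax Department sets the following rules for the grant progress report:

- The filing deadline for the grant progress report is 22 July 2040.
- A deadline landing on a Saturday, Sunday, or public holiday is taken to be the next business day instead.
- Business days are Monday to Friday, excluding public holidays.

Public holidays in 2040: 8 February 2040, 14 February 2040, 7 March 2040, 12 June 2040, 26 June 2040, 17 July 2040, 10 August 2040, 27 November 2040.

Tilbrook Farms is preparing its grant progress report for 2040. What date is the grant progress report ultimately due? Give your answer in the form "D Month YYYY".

The stated deadline is 22 July 2040.
Because 22 July 2040 is a Sunday, the deadline becomes 23 July 2040 (Monday).
The final due date is 23 July 2040.

23 July 2040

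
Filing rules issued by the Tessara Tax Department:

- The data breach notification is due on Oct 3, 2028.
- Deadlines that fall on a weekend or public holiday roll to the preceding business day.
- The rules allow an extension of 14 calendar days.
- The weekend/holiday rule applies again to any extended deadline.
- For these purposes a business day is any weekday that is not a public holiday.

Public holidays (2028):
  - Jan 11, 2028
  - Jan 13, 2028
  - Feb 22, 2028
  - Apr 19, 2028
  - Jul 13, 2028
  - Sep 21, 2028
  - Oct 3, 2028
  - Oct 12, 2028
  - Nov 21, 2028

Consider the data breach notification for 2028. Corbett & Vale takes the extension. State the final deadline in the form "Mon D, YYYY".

The stated deadline is Oct 3, 2028.
Because Oct 3, 2028 is a listed holiday, the deadline becomes Oct 2, 2028 (Monday).
The 14-calendar-day extension moves the deadline from Oct 2, 2028 to Oct 16, 2028.
Oct 16, 2028 is a Monday and not a listed holiday, so it stands.
Final deadline: Oct 16, 2028.

Oct 16, 2028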